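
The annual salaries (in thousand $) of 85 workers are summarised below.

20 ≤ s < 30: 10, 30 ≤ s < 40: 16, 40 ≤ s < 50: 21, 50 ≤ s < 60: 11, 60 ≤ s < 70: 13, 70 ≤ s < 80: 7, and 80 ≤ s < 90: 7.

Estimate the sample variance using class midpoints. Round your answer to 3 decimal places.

Midpoints: 25, 35, 45, 55, 65, 75, 85
n = 85, Σfm = 4325, mean = 50.8824
Σfm² = 246525
Σf(m − x̄)² = Σfm² − (Σfm)²/n = 246525 − 4325²/85 = 26458.8235
Sample variance = 26458.8235 / 84 = 314.9860

314.986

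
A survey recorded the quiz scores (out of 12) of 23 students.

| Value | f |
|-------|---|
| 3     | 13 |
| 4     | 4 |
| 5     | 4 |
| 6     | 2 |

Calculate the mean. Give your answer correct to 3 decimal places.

3.783

Values: 3, 4, 5, 6
Σfx = 13×3 + 4×4 + 4×5 + 2×6 = 87
n = Σf = 23
Mean = 87 / 23 = 3.7826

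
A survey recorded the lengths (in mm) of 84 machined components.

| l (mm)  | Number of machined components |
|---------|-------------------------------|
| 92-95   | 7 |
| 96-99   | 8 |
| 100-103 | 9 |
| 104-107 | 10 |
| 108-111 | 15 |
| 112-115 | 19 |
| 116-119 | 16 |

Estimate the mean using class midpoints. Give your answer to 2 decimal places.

108.12

Midpoints: 93.5, 97.5, 101.5, 105.5, 109.5, 113.5, 117.5
Σfm = 7×93.5 + 8×97.5 + 9×101.5 + 10×105.5 + 15×109.5 + 19×113.5 + 16×117.5 = 9082
n = Σf = 84
Mean = 9082 / 84 = 108.1190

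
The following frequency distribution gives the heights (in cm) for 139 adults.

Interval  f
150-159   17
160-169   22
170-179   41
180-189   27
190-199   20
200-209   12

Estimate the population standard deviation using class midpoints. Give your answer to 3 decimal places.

14.422

Midpoints: 154.5, 164.5, 174.5, 184.5, 194.5, 204.5
n = 139, Σfm = 24725.5, mean = 177.8813
Σfm² = 4427114.75
Σf(m − x̄)² = Σfm² − (Σfm)²/n = 4427114.75 − 24725.5²/139 = 28910.7914
Population variance = 28910.7914 / 139 = 207.9913
Standard deviation = √207.9913 = 14.4219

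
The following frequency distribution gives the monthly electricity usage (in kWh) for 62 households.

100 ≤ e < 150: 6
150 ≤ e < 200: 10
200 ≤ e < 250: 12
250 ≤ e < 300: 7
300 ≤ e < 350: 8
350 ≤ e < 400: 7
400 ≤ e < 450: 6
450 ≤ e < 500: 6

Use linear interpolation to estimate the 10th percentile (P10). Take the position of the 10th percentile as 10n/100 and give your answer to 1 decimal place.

Cumulative frequencies: 6, 16, 28, 35, 43, 50, 56, 62
n = 62; position = 10n/100 = 6.2.
This falls in the class 150 ≤ e < 200: L = 150, F = 6, f = 10, h = 50.
10th percentile ≈ 150 + ((6.2 − 6) / 10) × 50 = 151.0000

151.0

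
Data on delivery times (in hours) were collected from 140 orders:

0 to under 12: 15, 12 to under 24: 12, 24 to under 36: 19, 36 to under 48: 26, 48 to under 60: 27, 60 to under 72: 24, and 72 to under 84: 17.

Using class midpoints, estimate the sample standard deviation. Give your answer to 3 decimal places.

22.012

Midpoints: 6, 18, 30, 42, 54, 66, 78
n = 140, Σfm = 6336, mean = 45.2571
Σfm² = 354096
Σf(m − x̄)² = Σfm² − (Σfm)²/n = 354096 − 6336²/140 = 67346.7429
Sample variance = 67346.7429 / 139 = 484.5089
Standard deviation = √484.5089 = 22.0116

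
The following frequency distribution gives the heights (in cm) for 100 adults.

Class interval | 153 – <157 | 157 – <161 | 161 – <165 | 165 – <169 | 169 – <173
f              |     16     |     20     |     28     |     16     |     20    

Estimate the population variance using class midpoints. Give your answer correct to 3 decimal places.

28.774

Midpoints: 155, 159, 163, 167, 171
n = 100, Σfm = 16316, mean = 163.1600
Σfm² = 2664996
Σf(m − x̄)² = Σfm² − (Σfm)²/n = 2664996 − 16316²/100 = 2877.4400
Population variance = 2877.4400 / 100 = 28.7744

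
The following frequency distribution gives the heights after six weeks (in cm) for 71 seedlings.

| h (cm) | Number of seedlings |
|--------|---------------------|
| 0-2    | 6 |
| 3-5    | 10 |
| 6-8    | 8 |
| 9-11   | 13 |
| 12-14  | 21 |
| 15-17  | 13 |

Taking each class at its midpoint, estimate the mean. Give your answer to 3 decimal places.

Midpoints: 1, 4, 7, 10, 13, 16
Σfm = 6×1 + 10×4 + 8×7 + 13×10 + 21×13 + 13×16 = 713
n = Σf = 71
Mean = 713 / 71 = 10.0423

10.042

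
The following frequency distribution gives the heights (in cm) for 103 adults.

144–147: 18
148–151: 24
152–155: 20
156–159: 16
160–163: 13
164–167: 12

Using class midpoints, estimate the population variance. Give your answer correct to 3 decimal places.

Midpoints: 145.5, 149.5, 153.5, 157.5, 161.5, 165.5
n = 103, Σfm = 15882.5, mean = 154.1990
Σfm² = 2453367.75
Σf(m − x̄)² = Σfm² − (Σfm)²/n = 2453367.75 − 15882.5²/103 = 4301.6699
Population variance = 4301.6699 / 103 = 41.7638

41.764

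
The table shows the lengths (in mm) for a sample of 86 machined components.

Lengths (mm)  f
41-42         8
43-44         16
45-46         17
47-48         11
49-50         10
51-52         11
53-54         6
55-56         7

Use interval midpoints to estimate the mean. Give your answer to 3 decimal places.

47.616

Midpoints: 41.5, 43.5, 45.5, 47.5, 49.5, 51.5, 53.5, 55.5
Σfm = 8×41.5 + 16×43.5 + 17×45.5 + 11×47.5 + 10×49.5 + 11×51.5 + 6×53.5 + 7×55.5 = 4095
n = Σf = 86
Mean = 4095 / 86 = 47.6163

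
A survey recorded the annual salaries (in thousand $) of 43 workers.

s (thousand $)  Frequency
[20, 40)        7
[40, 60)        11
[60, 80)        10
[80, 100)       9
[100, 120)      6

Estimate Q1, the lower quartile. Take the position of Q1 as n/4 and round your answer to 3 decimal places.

46.818

Cumulative frequencies: 7, 18, 28, 37, 43
n = 43; position = n/4 = 10.75.
This falls in the class [40, 60): L = 40, F = 7, f = 11, h = 20.
Lower quartile ≈ 40 + ((10.75 − 7) / 11) × 20 = 46.8182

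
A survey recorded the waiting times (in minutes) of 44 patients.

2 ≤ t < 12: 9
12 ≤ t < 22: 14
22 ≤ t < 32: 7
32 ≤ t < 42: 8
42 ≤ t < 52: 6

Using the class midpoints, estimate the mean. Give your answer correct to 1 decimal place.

24.3

Midpoints: 7, 17, 27, 37, 47
Σfm = 9×7 + 14×17 + 7×27 + 8×37 + 6×47 = 1068
n = Σf = 44
Mean = 1068 / 44 = 24.2727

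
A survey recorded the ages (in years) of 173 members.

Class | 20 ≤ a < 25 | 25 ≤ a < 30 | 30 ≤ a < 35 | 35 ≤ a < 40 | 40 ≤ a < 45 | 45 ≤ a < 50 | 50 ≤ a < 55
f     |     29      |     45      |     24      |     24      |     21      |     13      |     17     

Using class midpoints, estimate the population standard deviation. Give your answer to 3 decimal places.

Midpoints: 22.5, 27.5, 32.5, 37.5, 42.5, 47.5, 52.5
n = 173, Σfm = 5972.5, mean = 34.5231
Σfm² = 221931.25
Σf(m − x̄)² = Σfm² − (Σfm)²/n = 221931.25 − 5972.5²/173 = 15741.9075
Population variance = 15741.9075 / 173 = 90.9937
Standard deviation = √90.9937 = 9.5391

9.539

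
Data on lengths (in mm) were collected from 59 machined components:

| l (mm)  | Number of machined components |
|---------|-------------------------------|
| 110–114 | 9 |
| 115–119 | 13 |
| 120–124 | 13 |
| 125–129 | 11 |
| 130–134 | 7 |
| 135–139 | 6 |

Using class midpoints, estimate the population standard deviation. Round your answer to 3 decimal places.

Midpoints: 112, 117, 122, 127, 132, 137
n = 59, Σfm = 7258, mean = 123.0169
Σfm² = 896346
Σf(m − x̄)² = Σfm² − (Σfm)²/n = 896346 − 7258²/59 = 3488.9831
Population variance = 3488.9831 / 59 = 59.1353
Standard deviation = √59.1353 = 7.6899

7.690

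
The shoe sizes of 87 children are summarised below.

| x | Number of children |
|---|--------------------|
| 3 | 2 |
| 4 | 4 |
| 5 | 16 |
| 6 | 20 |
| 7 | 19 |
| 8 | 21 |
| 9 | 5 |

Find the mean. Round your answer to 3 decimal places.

6.529

Values: 3, 4, 5, 6, 7, 8, 9
Σfx = 2×3 + 4×4 + 16×5 + 20×6 + 19×7 + 21×8 + 5×9 = 568
n = Σf = 87
Mean = 568 / 87 = 6.5287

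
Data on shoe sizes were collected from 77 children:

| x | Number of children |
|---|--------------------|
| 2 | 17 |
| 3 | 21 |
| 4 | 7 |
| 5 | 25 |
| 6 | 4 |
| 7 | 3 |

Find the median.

Cumulative frequencies: 17, 38, 45, 70, 74, 77
n = 77, so the median is the value in position (n+1)/2 = 39.
Position 39 falls at value 4.

4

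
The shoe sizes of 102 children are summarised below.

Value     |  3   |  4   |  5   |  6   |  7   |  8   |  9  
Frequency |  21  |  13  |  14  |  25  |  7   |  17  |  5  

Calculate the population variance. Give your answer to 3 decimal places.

Values: 3, 4, 5, 6, 7, 8, 9
n = 102, Σfx = 565, mean = 5.5392
Σfx² = 3483
Σf(x − x̄)² = Σfx² − (Σfx)²/n = 3483 − 565²/102 = 353.3431
Population variance = 353.3431 / 102 = 3.4641

3.464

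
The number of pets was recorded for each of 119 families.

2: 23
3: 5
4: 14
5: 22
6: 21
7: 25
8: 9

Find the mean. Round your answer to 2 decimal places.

5.04

Values: 2, 3, 4, 5, 6, 7, 8
Σfx = 23×2 + 5×3 + 14×4 + 22×5 + 21×6 + 25×7 + 9×8 = 600
n = Σf = 119
Mean = 600 / 119 = 5.0420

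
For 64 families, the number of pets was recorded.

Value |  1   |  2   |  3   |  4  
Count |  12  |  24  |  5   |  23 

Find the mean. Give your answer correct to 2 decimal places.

2.61

Values: 1, 2, 3, 4
Σfx = 12×1 + 24×2 + 5×3 + 23×4 = 167
n = Σf = 64
Mean = 167 / 64 = 2.6094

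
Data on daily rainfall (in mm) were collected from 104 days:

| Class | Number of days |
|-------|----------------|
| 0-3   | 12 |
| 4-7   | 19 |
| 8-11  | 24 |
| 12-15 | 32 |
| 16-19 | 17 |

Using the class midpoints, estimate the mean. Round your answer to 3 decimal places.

10.385

Midpoints: 1.5, 5.5, 9.5, 13.5, 17.5
Σfm = 12×1.5 + 19×5.5 + 24×9.5 + 32×13.5 + 17×17.5 = 1080
n = Σf = 104
Mean = 1080 / 104 = 10.3846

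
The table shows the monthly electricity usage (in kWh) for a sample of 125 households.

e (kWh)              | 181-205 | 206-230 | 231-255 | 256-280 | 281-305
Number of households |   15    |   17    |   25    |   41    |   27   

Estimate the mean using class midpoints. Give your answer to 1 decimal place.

252.6

Midpoints: 193, 218, 243, 268, 293
Σfm = 15×193 + 17×218 + 25×243 + 41×268 + 27×293 = 31575
n = Σf = 125
Mean = 31575 / 125 = 252.6000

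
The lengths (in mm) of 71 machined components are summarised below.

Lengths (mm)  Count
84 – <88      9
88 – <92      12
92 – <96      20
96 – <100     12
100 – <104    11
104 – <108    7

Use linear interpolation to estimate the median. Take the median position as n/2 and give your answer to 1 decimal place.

Cumulative frequencies: 9, 21, 41, 53, 64, 71
n = 71; position = n/2 = 35.5.
This falls in the class 92 – <96: L = 92, F = 21, f = 20, h = 4.
Median ≈ 92 + ((35.5 − 21) / 20) × 4 = 94.9000

94.9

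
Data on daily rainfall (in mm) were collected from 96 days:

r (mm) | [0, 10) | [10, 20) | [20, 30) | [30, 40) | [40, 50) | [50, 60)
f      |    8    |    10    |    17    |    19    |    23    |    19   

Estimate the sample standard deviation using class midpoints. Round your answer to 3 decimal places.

15.492

Midpoints: 5, 15, 25, 35, 45, 55
n = 96, Σfm = 3360, mean = 35.0000
Σfm² = 140400
Σf(m − x̄)² = Σfm² − (Σfm)²/n = 140400 − 3360²/96 = 22800.0000
Sample variance = 22800.0000 / 95 = 240.0000
Standard deviation = √240.0000 = 15.4919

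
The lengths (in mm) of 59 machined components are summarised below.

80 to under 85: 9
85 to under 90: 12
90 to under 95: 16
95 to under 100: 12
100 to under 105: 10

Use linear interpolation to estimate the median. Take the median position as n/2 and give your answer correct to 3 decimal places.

92.656

Cumulative frequencies: 9, 21, 37, 49, 59
n = 59; position = n/2 = 29.5.
This falls in the class 90 to under 95: L = 90, F = 21, f = 16, h = 5.
Median ≈ 90 + ((29.5 − 21) / 16) × 5 = 92.6562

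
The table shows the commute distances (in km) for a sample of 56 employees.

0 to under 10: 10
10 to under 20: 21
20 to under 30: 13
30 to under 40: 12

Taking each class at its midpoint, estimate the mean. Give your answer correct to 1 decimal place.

Midpoints: 5, 15, 25, 35
Σfm = 10×5 + 21×15 + 13×25 + 12×35 = 1110
n = Σf = 56
Mean = 1110 / 56 = 19.8214

19.8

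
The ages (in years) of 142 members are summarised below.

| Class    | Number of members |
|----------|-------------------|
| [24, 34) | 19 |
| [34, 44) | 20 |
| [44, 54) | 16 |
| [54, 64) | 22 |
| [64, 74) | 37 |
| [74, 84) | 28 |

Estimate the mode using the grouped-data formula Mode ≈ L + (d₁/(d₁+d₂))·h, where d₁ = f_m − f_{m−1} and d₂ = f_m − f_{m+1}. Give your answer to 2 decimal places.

70.25

Modal class: [64, 74) (highest frequency 37).
d₁ = 37 − 22 = 15, d₂ = 37 − 28 = 9
Mode ≈ 64 + (15/(15+9)) × 10 = 64 + 6.2500 = 70.2500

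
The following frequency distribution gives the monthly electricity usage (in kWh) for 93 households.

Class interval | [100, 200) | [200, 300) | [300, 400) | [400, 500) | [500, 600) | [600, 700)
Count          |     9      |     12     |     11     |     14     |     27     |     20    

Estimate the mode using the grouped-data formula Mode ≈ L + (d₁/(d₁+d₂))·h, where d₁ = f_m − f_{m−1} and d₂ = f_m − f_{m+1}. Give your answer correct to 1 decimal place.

565.0

Modal class: [500, 600) (highest frequency 27).
d₁ = 27 − 14 = 13, d₂ = 27 − 20 = 7
Mode ≈ 500 + (13/(13+7)) × 100 = 500 + 65.0000 = 565.0000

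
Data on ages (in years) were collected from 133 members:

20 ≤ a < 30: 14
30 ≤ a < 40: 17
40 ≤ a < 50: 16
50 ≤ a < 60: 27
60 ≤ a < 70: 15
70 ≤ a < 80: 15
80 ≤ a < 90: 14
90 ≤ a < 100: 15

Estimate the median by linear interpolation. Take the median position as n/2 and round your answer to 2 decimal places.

Cumulative frequencies: 14, 31, 47, 74, 89, 104, 118, 133
n = 133; position = n/2 = 66.5.
This falls in the class 50 ≤ a < 60: L = 50, F = 47, f = 27, h = 10.
Median ≈ 50 + ((66.5 − 47) / 27) × 10 = 57.2222

57.22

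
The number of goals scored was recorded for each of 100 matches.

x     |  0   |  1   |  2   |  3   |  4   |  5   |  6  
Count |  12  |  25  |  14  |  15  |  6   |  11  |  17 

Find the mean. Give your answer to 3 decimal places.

Values: 0, 1, 2, 3, 4, 5, 6
Σfx = 12×0 + 25×1 + 14×2 + 15×3 + 6×4 + 11×5 + 17×6 = 279
n = Σf = 100
Mean = 279 / 100 = 2.7900

2.790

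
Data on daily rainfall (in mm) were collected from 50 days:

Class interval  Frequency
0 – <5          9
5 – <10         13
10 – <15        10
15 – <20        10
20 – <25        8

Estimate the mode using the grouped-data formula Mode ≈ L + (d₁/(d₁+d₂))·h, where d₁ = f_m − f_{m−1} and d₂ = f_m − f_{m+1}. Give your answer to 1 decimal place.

Modal class: 5 – <10 (highest frequency 13).
d₁ = 13 − 9 = 4, d₂ = 13 − 10 = 3
Mode ≈ 5 + (4/(4+3)) × 5 = 5 + 2.8571 = 7.8571

7.9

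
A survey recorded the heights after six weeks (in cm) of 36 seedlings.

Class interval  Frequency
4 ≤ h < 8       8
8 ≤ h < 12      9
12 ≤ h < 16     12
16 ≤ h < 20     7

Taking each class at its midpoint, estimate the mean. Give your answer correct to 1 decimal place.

Midpoints: 6, 10, 14, 18
Σfm = 8×6 + 9×10 + 12×14 + 7×18 = 432
n = Σf = 36
Mean = 432 / 36 = 12.0000

12.0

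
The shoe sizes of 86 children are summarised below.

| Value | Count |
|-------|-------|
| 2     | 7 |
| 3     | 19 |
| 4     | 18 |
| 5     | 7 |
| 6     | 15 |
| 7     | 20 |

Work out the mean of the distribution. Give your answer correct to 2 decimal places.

4.74

Values: 2, 3, 4, 5, 6, 7
Σfx = 7×2 + 19×3 + 18×4 + 7×5 + 15×6 + 20×7 = 408
n = Σf = 86
Mean = 408 / 86 = 4.7442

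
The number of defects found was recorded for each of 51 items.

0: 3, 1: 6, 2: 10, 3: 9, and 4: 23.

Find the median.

3

Cumulative frequencies: 3, 9, 19, 28, 51
n = 51, so the median is the value in position (n+1)/2 = 26.
Position 26 falls at value 3.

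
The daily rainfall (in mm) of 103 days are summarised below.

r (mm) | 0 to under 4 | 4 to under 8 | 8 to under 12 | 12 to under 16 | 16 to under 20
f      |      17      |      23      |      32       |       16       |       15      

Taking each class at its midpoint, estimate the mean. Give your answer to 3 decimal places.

Midpoints: 2, 6, 10, 14, 18
Σfm = 17×2 + 23×6 + 32×10 + 16×14 + 15×18 = 986
n = Σf = 103
Mean = 986 / 103 = 9.5728

9.573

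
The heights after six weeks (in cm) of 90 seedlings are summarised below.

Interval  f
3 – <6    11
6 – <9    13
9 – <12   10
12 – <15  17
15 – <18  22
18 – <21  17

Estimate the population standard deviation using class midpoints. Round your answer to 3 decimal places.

4.991

Midpoints: 4.5, 7.5, 10.5, 13.5, 16.5, 19.5
n = 90, Σfm = 1176, mean = 13.0667
Σfm² = 17608.5
Σf(m − x̄)² = Σfm² − (Σfm)²/n = 17608.5 − 1176²/90 = 2242.1000
Population variance = 2242.1000 / 90 = 24.9122
Standard deviation = √24.9122 = 4.9912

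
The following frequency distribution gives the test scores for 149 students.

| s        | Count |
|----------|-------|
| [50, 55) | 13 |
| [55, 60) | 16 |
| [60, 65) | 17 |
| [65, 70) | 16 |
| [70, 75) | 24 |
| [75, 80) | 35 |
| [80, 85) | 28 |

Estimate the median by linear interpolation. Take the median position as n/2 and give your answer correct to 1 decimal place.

72.6

Cumulative frequencies: 13, 29, 46, 62, 86, 121, 149
n = 149; position = n/2 = 74.5.
This falls in the class [70, 75): L = 70, F = 62, f = 24, h = 5.
Median ≈ 70 + ((74.5 − 62) / 24) × 5 = 72.6042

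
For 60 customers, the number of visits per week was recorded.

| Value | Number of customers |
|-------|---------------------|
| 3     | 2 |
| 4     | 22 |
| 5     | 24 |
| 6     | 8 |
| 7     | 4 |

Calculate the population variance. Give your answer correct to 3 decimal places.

Values: 3, 4, 5, 6, 7
n = 60, Σfx = 290, mean = 4.8333
Σfx² = 1454
Σf(x − x̄)² = Σfx² − (Σfx)²/n = 1454 − 290²/60 = 52.3333
Population variance = 52.3333 / 60 = 0.8722

0.872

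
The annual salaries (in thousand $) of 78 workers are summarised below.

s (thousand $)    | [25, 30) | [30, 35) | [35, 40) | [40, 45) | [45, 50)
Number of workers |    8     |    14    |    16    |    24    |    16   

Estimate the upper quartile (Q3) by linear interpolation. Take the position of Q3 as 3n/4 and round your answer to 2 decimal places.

44.27

Cumulative frequencies: 8, 22, 38, 62, 78
n = 78; position = 3n/4 = 58.5.
This falls in the class [40, 45): L = 40, F = 38, f = 24, h = 5.
Upper quartile ≈ 40 + ((58.5 − 38) / 24) × 5 = 44.2708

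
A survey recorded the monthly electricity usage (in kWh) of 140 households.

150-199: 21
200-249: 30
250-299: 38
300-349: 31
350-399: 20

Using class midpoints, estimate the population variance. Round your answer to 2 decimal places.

4017.73

Midpoints: 174.5, 224.5, 274.5, 324.5, 374.5
n = 140, Σfm = 38380, mean = 274.1429
Σfm² = 11084085
Σf(m − x̄)² = Σfm² − (Σfm)²/n = 11084085 − 38380²/140 = 562482.1429
Population variance = 562482.1429 / 140 = 4017.7296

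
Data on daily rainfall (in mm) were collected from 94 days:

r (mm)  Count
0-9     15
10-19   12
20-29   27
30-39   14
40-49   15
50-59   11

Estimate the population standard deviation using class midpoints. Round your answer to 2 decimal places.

Midpoints: 4.5, 14.5, 24.5, 34.5, 44.5, 54.5
n = 94, Σfm = 2653, mean = 28.2234
Σfm² = 98073.5
Σf(m − x̄)² = Σfm² − (Σfm)²/n = 98073.5 − 2653²/94 = 23196.8085
Population variance = 23196.8085 / 94 = 246.7746
Standard deviation = √246.7746 = 15.7091

15.71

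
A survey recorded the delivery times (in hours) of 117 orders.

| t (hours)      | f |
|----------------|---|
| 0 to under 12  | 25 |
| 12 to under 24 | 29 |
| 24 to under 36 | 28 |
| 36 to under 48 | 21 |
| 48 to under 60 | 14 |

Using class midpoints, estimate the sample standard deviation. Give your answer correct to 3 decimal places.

15.690

Midpoints: 6, 18, 30, 42, 54
n = 117, Σfm = 3150, mean = 26.9231
Σfm² = 113364
Σf(m − x̄)² = Σfm² − (Σfm)²/n = 113364 − 3150²/117 = 28556.3077
Sample variance = 28556.3077 / 116 = 246.1751
Standard deviation = √246.1751 = 15.6900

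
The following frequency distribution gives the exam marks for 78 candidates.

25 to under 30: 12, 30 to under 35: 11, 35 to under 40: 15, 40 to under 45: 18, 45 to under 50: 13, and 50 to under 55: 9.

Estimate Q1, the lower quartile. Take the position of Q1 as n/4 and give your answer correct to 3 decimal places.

Cumulative frequencies: 12, 23, 38, 56, 69, 78
n = 78; position = n/4 = 19.5.
This falls in the class 30 to under 35: L = 30, F = 12, f = 11, h = 5.
Lower quartile ≈ 30 + ((19.5 − 12) / 11) × 5 = 33.4091

33.409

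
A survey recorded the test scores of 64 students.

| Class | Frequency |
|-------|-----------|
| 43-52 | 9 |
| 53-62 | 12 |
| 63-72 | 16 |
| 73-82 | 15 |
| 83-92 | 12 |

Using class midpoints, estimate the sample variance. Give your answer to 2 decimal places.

174.18

Midpoints: 47.5, 57.5, 67.5, 77.5, 87.5
n = 64, Σfm = 4410, mean = 68.9062
Σfm² = 314850
Σf(m − x̄)² = Σfm² − (Σfm)²/n = 314850 − 4410²/64 = 10973.4375
Sample variance = 10973.4375 / 63 = 174.1815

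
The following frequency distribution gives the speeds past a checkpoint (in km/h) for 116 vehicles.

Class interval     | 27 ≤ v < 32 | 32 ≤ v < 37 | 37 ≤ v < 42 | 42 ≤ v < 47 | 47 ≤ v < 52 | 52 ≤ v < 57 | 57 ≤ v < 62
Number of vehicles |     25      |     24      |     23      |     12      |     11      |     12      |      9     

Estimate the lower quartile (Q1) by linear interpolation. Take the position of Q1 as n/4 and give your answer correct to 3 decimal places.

32.833

Cumulative frequencies: 25, 49, 72, 84, 95, 107, 116
n = 116; position = n/4 = 29.
This falls in the class 32 ≤ v < 37: L = 32, F = 25, f = 24, h = 5.
Lower quartile ≈ 32 + ((29 − 25) / 24) × 5 = 32.8333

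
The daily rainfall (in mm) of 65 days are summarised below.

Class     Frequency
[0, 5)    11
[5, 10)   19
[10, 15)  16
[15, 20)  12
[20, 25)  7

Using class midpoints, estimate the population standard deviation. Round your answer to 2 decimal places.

6.19

Midpoints: 2.5, 7.5, 12.5, 17.5, 22.5
n = 65, Σfm = 737.5, mean = 11.3462
Σfm² = 10856.25
Σf(m − x̄)² = Σfm² − (Σfm)²/n = 10856.25 − 737.5²/65 = 2488.4615
Population variance = 2488.4615 / 65 = 38.2840
Standard deviation = √38.2840 = 6.1874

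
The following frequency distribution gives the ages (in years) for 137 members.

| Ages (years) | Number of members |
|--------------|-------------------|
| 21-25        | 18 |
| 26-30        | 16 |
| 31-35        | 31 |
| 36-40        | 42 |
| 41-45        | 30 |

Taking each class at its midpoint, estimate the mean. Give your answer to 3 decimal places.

34.825

Midpoints: 23, 28, 33, 38, 43
Σfm = 18×23 + 16×28 + 31×33 + 42×38 + 30×43 = 4771
n = Σf = 137
Mean = 4771 / 137 = 34.8248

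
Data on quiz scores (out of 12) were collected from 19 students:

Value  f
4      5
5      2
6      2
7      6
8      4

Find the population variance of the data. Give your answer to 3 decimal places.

2.305

Values: 4, 5, 6, 7, 8
n = 19, Σfx = 116, mean = 6.1053
Σfx² = 752
Σf(x − x̄)² = Σfx² − (Σfx)²/n = 752 − 116²/19 = 43.7895
Population variance = 43.7895 / 19 = 2.3047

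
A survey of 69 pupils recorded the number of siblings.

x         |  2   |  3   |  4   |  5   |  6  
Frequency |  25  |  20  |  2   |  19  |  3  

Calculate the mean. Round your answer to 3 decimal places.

3.348

Values: 2, 3, 4, 5, 6
Σfx = 25×2 + 20×3 + 2×4 + 19×5 + 3×6 = 231
n = Σf = 69
Mean = 231 / 69 = 3.3478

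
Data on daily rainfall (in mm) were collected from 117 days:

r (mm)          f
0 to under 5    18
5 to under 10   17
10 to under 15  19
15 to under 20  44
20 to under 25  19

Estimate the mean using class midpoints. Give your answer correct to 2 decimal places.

13.74

Midpoints: 2.5, 7.5, 12.5, 17.5, 22.5
Σfm = 18×2.5 + 17×7.5 + 19×12.5 + 44×17.5 + 19×22.5 = 1607.5
n = Σf = 117
Mean = 1607.5 / 117 = 13.7393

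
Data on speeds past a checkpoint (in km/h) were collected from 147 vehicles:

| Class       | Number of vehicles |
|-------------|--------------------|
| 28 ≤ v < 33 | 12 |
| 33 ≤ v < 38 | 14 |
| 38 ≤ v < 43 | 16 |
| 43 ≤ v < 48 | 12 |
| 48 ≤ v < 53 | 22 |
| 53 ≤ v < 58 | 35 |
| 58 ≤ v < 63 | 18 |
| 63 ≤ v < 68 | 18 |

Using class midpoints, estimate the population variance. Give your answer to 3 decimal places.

Midpoints: 30.5, 35.5, 40.5, 45.5, 50.5, 55.5, 60.5, 65.5
n = 147, Σfm = 7378.5, mean = 50.1939
Σfm² = 386916.75
Σf(m − x̄)² = Σfm² − (Σfm)²/n = 386916.75 − 7378.5²/147 = 16561.2245
Population variance = 16561.2245 / 147 = 112.6614

112.661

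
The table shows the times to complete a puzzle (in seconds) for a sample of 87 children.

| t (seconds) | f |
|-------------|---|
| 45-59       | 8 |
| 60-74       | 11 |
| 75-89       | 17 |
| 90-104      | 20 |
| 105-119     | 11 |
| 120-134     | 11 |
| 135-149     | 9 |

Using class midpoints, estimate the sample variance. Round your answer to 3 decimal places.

Midpoints: 52, 67, 82, 97, 112, 127, 142
n = 87, Σfm = 8394, mean = 96.4828
Σfm² = 870378
Σf(m − x̄)² = Σfm² − (Σfm)²/n = 870378 − 8394²/87 = 60501.7241
Sample variance = 60501.7241 / 86 = 703.5084

703.508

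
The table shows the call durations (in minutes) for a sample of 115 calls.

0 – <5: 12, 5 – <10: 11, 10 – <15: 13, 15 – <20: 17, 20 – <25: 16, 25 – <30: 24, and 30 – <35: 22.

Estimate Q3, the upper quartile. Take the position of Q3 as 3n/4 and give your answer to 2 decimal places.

28.59

Cumulative frequencies: 12, 23, 36, 53, 69, 93, 115
n = 115; position = 3n/4 = 86.25.
This falls in the class 25 – <30: L = 25, F = 69, f = 24, h = 5.
Upper quartile ≈ 25 + ((86.25 − 69) / 24) × 5 = 28.5938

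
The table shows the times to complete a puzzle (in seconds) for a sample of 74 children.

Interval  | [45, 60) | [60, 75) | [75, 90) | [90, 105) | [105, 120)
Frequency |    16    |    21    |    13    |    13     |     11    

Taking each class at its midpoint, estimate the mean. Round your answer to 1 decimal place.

78.9

Midpoints: 52.5, 67.5, 82.5, 97.5, 112.5
Σfm = 16×52.5 + 21×67.5 + 13×82.5 + 13×97.5 + 11×112.5 = 5835
n = Σf = 74
Mean = 5835 / 74 = 78.8514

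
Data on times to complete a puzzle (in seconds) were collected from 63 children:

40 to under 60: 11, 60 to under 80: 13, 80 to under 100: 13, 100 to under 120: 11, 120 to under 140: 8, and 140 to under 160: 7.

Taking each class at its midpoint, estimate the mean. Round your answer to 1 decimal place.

Midpoints: 50, 70, 90, 110, 130, 150
Σfm = 11×50 + 13×70 + 13×90 + 11×110 + 8×130 + 7×150 = 5930
n = Σf = 63
Mean = 5930 / 63 = 94.1270

94.1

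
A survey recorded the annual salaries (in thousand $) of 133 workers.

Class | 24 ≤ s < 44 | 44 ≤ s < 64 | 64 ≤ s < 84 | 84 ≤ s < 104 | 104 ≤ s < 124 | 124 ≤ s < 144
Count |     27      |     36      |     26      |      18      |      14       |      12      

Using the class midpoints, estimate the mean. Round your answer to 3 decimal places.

72.797

Midpoints: 34, 54, 74, 94, 114, 134
Σfm = 27×34 + 36×54 + 26×74 + 18×94 + 14×114 + 12×134 = 9682
n = Σf = 133
Mean = 9682 / 133 = 72.7970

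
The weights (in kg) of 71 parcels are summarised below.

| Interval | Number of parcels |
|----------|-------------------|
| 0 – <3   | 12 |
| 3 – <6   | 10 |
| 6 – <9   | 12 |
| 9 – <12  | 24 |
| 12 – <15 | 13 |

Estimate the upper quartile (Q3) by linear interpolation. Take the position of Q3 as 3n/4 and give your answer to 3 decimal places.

Cumulative frequencies: 12, 22, 34, 58, 71
n = 71; position = 3n/4 = 53.25.
This falls in the class 9 – <12: L = 9, F = 34, f = 24, h = 3.
Upper quartile ≈ 9 + ((53.25 − 34) / 24) × 3 = 11.4062

11.406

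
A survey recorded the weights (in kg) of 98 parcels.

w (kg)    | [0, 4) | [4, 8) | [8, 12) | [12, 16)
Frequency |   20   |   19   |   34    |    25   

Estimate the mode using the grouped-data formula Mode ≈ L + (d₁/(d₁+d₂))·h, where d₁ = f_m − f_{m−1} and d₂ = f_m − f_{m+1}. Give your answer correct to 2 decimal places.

Modal class: [8, 12) (highest frequency 34).
d₁ = 34 − 19 = 15, d₂ = 34 − 25 = 9
Mode ≈ 8 + (15/(15+9)) × 4 = 8 + 2.5000 = 10.5000

10.50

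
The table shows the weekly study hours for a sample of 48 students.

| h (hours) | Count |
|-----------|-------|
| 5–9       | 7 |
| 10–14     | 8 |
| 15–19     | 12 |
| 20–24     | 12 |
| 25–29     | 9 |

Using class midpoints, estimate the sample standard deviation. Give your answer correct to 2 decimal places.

Midpoints: 7, 12, 17, 22, 27
n = 48, Σfm = 856, mean = 17.8333
Σfm² = 17332
Σf(m − x̄)² = Σfm² − (Σfm)²/n = 17332 − 856²/48 = 2066.6667
Sample variance = 2066.6667 / 47 = 43.9716
Standard deviation = √43.9716 = 6.6311

6.63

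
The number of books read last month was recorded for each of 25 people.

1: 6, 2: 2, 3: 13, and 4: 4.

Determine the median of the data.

Cumulative frequencies: 6, 8, 21, 25
n = 25, so the median is the value in position (n+1)/2 = 13.
Position 13 falls at value 3.

3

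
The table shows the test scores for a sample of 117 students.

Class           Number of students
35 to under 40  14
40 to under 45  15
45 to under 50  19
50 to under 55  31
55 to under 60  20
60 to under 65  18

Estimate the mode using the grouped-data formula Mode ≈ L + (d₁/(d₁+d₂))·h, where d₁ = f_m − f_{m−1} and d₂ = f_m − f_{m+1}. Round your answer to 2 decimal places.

Modal class: 50 to under 55 (highest frequency 31).
d₁ = 31 − 19 = 12, d₂ = 31 − 20 = 11
Mode ≈ 50 + (12/(12+11)) × 5 = 50 + 2.6087 = 52.6087

52.61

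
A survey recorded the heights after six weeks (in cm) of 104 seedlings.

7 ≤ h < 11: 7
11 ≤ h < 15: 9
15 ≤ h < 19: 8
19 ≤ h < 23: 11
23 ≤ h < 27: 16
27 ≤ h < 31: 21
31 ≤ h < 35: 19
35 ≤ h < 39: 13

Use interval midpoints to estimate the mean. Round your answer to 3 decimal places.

25.615

Midpoints: 9, 13, 17, 21, 25, 29, 33, 37
Σfm = 7×9 + 9×13 + 8×17 + 11×21 + 16×25 + 21×29 + 19×33 + 13×37 = 2664
n = Σf = 104
Mean = 2664 / 104 = 25.6154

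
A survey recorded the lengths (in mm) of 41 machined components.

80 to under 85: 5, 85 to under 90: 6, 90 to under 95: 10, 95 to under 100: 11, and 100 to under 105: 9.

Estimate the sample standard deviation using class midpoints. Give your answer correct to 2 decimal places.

6.56

Midpoints: 82.5, 87.5, 92.5, 97.5, 102.5
n = 41, Σfm = 3857.5, mean = 94.0854
Σfm² = 364656.25
Σf(m − x̄)² = Σfm² − (Σfm)²/n = 364656.25 − 3857.5²/41 = 1721.9512
Sample variance = 1721.9512 / 40 = 43.0488
Standard deviation = √43.0488 = 6.5612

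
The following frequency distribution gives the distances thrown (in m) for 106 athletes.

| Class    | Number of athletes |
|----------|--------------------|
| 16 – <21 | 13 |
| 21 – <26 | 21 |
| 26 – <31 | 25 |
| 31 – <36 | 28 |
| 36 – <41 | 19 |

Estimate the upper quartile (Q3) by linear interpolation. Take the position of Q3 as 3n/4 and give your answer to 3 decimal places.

34.661

Cumulative frequencies: 13, 34, 59, 87, 106
n = 106; position = 3n/4 = 79.5.
This falls in the class 31 – <36: L = 31, F = 59, f = 28, h = 5.
Upper quartile ≈ 31 + ((79.5 − 59) / 28) × 5 = 34.6607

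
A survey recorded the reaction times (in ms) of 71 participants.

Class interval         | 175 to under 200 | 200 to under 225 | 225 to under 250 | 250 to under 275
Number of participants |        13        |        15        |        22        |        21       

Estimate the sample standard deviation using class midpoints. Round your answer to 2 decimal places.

27.12

Midpoints: 187.5, 212.5, 237.5, 262.5
n = 71, Σfm = 16362.5, mean = 230.4577
Σfm² = 3822343.75
Σf(m − x̄)² = Σfm² − (Σfm)²/n = 3822343.75 − 16362.5²/71 = 51478.8732
Sample variance = 51478.8732 / 70 = 735.4125
Standard deviation = √735.4125 = 27.1185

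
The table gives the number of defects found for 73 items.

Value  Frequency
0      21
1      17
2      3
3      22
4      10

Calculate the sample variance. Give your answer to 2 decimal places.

2.21

Values: 0, 1, 2, 3, 4
n = 73, Σfx = 129, mean = 1.7671
Σfx² = 387
Σf(x − x̄)² = Σfx² − (Σfx)²/n = 387 − 129²/73 = 159.0411
Sample variance = 159.0411 / 72 = 2.2089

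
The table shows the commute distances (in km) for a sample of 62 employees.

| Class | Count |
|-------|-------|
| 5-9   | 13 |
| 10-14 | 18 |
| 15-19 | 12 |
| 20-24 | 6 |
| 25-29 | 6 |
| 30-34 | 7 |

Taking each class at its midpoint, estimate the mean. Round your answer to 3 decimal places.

Midpoints: 7, 12, 17, 22, 27, 32
Σfm = 13×7 + 18×12 + 12×17 + 6×22 + 6×27 + 7×32 = 1029
n = Σf = 62
Mean = 1029 / 62 = 16.5968

16.597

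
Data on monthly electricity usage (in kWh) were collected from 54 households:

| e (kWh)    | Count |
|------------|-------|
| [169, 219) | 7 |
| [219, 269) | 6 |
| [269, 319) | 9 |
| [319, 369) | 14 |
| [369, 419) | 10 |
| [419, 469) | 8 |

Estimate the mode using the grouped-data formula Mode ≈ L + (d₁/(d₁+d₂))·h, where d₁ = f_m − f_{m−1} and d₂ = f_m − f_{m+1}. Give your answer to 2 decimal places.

346.78

Modal class: [319, 369) (highest frequency 14).
d₁ = 14 − 9 = 5, d₂ = 14 − 10 = 4
Mode ≈ 319 + (5/(5+4)) × 50 = 319 + 27.7778 = 346.7778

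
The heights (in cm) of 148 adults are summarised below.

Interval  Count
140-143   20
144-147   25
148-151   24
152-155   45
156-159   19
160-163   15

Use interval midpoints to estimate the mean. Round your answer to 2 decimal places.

Midpoints: 141.5, 145.5, 149.5, 153.5, 157.5, 161.5
Σfm = 20×141.5 + 25×145.5 + 24×149.5 + 45×153.5 + 19×157.5 + 15×161.5 = 22378
n = Σf = 148
Mean = 22378 / 148 = 151.2027

151.20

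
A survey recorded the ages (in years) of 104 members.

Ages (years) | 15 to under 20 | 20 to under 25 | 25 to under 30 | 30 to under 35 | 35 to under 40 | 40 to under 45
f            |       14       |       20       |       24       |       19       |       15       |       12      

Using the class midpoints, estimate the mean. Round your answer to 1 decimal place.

29.3

Midpoints: 17.5, 22.5, 27.5, 32.5, 37.5, 42.5
Σfm = 14×17.5 + 20×22.5 + 24×27.5 + 19×32.5 + 15×37.5 + 12×42.5 = 3045
n = Σf = 104
Mean = 3045 / 104 = 29.2788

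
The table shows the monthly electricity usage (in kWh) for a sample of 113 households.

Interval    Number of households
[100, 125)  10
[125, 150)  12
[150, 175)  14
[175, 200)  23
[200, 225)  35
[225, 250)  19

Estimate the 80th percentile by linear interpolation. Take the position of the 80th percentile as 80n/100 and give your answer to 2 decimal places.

222.43

Cumulative frequencies: 10, 22, 36, 59, 94, 113
n = 113; position = 80n/100 = 90.4.
This falls in the class [200, 225): L = 200, F = 59, f = 35, h = 25.
80th percentile ≈ 200 + ((90.4 − 59) / 35) × 25 = 222.4286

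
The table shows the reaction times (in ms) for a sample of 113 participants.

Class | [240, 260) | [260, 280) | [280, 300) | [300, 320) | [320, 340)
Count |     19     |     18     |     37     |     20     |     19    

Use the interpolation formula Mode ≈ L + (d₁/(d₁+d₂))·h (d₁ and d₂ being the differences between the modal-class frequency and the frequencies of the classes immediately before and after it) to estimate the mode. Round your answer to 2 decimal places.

Modal class: [280, 300) (highest frequency 37).
d₁ = 37 − 18 = 19, d₂ = 37 − 20 = 17
Mode ≈ 280 + (19/(19+17)) × 20 = 280 + 10.5556 = 290.5556

290.56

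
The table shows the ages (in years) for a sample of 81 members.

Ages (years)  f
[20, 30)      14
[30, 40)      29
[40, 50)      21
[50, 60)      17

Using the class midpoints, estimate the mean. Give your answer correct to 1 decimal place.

Midpoints: 25, 35, 45, 55
Σfm = 14×25 + 29×35 + 21×45 + 17×55 = 3245
n = Σf = 81
Mean = 3245 / 81 = 40.0617

40.1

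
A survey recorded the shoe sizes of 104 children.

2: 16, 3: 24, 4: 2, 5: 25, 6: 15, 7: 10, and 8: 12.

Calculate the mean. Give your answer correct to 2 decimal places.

Values: 2, 3, 4, 5, 6, 7, 8
Σfx = 16×2 + 24×3 + 2×4 + 25×5 + 15×6 + 10×7 + 12×8 = 493
n = Σf = 104
Mean = 493 / 104 = 4.7404

4.74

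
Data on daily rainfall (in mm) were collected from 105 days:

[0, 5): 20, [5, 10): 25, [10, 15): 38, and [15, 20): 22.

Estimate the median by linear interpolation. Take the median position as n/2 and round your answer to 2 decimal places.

Cumulative frequencies: 20, 45, 83, 105
n = 105; position = n/2 = 52.5.
This falls in the class [10, 15): L = 10, F = 45, f = 38, h = 5.
Median ≈ 10 + ((52.5 − 45) / 38) × 5 = 10.9868

10.99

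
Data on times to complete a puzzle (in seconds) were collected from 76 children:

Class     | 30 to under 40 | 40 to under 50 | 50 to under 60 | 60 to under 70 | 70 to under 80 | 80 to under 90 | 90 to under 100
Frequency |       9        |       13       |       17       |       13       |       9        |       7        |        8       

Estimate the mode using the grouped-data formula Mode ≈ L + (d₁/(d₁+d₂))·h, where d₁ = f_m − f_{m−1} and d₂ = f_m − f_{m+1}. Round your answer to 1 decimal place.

55.0

Modal class: 50 to under 60 (highest frequency 17).
d₁ = 17 − 13 = 4, d₂ = 17 − 13 = 4
Mode ≈ 50 + (4/(4+4)) × 10 = 50 + 5.0000 = 55.0000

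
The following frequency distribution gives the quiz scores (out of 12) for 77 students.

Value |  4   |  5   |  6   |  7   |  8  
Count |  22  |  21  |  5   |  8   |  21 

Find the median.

Cumulative frequencies: 22, 43, 48, 56, 77
n = 77, so the median is the value in position (n+1)/2 = 39.
Position 39 falls at value 5.

5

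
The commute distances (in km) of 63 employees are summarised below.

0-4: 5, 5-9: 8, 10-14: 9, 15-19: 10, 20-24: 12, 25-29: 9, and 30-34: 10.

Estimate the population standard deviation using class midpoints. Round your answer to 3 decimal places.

9.294

Midpoints: 2, 7, 12, 17, 22, 27, 32
n = 63, Σfm = 1171, mean = 18.5873
Σfm² = 27207
Σf(m − x̄)² = Σfm² − (Σfm)²/n = 27207 − 1171²/63 = 5441.2698
Population variance = 5441.2698 / 63 = 86.3694
Standard deviation = √86.3694 = 9.2935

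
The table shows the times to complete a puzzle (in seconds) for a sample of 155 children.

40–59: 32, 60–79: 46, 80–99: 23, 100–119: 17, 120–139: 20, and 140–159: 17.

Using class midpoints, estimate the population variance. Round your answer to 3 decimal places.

Midpoints: 49.5, 69.5, 89.5, 109.5, 129.5, 149.5
n = 155, Σfm = 13832.5, mean = 89.2419
Σfm² = 1404028.75
Σf(m − x̄)² = Σfm² − (Σfm)²/n = 1404028.75 − 13832.5²/155 = 169589.6774
Population variance = 169589.6774 / 155 = 1094.1270

1094.127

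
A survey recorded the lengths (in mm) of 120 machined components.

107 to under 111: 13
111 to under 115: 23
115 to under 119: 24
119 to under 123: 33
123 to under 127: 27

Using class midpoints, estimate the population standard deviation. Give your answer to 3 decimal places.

5.215

Midpoints: 109, 113, 117, 121, 125
n = 120, Σfm = 14192, mean = 118.2667
Σfm² = 1681704
Σf(m − x̄)² = Σfm² − (Σfm)²/n = 1681704 − 14192²/120 = 3263.4667
Population variance = 3263.4667 / 120 = 27.1956
Standard deviation = √27.1956 = 5.2149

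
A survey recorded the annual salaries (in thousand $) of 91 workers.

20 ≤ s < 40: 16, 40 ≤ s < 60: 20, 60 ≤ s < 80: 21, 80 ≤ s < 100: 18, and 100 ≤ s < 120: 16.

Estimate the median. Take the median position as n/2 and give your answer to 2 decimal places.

Cumulative frequencies: 16, 36, 57, 75, 91
n = 91; position = n/2 = 45.5.
This falls in the class 60 ≤ s < 80: L = 60, F = 36, f = 21, h = 20.
Median ≈ 60 + ((45.5 − 36) / 21) × 20 = 69.0476

69.05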